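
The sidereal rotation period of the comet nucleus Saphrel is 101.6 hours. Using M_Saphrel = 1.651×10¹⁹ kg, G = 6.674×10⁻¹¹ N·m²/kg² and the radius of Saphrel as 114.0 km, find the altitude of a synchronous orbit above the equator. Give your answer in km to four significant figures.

h_sync ≈ 1437 km

μ = GM = 6.674×10⁻¹¹ × 1.651×10¹⁹ = 1.102×10⁹ m³/s².
T = 101.6 hours = 3.658×10⁵ s.
A synchronous orbit has period T, so by Kepler's third law a = (μT²/4π²)^(1/3).
μT²/4π² = 1.102×10⁹ × (3.658×10⁵)² / 39.48 = 3.734×10¹⁸ m³.
a = 1.551×10⁶ m = 1551.4 km.
Altitude h = a − R = 1551.4 − 114.0 = 1437.4 km.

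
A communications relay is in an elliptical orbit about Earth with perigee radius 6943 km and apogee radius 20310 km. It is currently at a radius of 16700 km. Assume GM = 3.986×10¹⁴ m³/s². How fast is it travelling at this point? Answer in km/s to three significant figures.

Semi-major axis a = (r_p + r_a)/2 = 13626 km = 1.363×10⁷ m.
Vis-viva: v² = μ(2/r − 1/a) = 3.986×10¹⁴ × (1.198×10⁻⁷ − 7.339×10⁻⁸) = 1.848×10⁷ m²/s².
v = 4299 m/s = 4.299 km/s.

v ≈ 4.30 km/s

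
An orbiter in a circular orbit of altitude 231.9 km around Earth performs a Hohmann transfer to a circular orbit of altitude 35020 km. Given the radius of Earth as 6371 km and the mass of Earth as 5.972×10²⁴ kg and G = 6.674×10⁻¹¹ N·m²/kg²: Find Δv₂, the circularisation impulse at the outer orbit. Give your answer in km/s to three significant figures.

μ = GM = 6.674×10⁻¹¹ × 5.972×10²⁴ = 3.986×10¹⁴ m³/s².
r₁ = 6371 + 231.9 = 6602.9 km = 6.6029×10⁶ m.
r₂ = 6371 + 35020 = 41391 km = 4.1391×10⁷ m.
Transfer ellipse a_t = (r₁ + r₂)/2 = 2.400×10⁷ m.
At r₁: circular v_c1 = √(μ/r₁) = 7769 m/s; transfer-perigee v_p = √[μ(2/r₁ − 1/a_t)] = 10200 m/s.
At r₂: circular v_c2 = √(μ/r₂) = 3103 m/s; transfer-apogee v_a = √[μ(2/r₂ − 1/a_t)] = 1628 m/s.
Δv₂ = v_c2 − v_a = 1475 m/s.
= 1.475 km/s.

Δv ≈ 1.48 km/s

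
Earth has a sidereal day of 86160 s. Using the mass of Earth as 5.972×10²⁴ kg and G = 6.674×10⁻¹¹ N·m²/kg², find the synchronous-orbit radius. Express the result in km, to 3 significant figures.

r_sync ≈ 42200 km

μ = GM = 6.674×10⁻¹¹ × 5.972×10²⁴ = 3.986×10¹⁴ m³/s².
A synchronous orbit has period T, so by Kepler's third law a = (μT²/4π²)^(1/3).
μT²/4π² = 3.986×10¹⁴ × (8.616×10⁴)² / 39.48 = 7.495×10²² m³.
a = 4.216×10⁷ m = 42162 km.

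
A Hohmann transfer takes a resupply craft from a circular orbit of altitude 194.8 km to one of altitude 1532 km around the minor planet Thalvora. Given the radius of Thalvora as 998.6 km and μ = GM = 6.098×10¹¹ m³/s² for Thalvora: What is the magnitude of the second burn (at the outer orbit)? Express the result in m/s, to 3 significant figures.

Δv ≈ 97.9 m/s

r₁ = 998.6 + 194.8 = 1193.4 km = 1.1934×10⁶ m.
r₂ = 998.6 + 1532 = 2530.6 km = 2.5306×10⁶ m.
Transfer ellipse a_t = (r₁ + r₂)/2 = 1.862×10⁶ m.
At r₁: circular v_c1 = √(μ/r₁) = 714.8 m/s; transfer-periapsis v_p = √[μ(2/r₁ − 1/a_t)] = 833.3 m/s.
At r₂: circular v_c2 = √(μ/r₂) = 490.9 m/s; transfer-apoapsis v_a = √[μ(2/r₂ − 1/a_t)] = 393.0 m/s.
Δv₂ = v_c2 − v_a = 97.89 m/s.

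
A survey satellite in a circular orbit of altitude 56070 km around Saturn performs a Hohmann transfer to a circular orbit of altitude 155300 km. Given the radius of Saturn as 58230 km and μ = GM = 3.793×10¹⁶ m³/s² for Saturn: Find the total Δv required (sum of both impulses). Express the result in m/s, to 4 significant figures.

Δv_total ≈ 4773 m/s

r₁ = 58230 + 56070 = 114300 km = 1.1430×10⁸ m.
r₂ = 58230 + 155300 = 213530 km = 2.1353×10⁸ m.
Transfer ellipse a_t = (r₁ + r₂)/2 = 1.639×10⁸ m.
At r₁: circular v_c1 = √(μ/r₁) = 18220 m/s; transfer-perikrone v_p = √[μ(2/r₁ − 1/a_t)] = 20790 m/s.
Δv₁ = v_p − v_c1 = 2575 m/s.
At r₂: circular v_c2 = √(μ/r₂) = 13330 m/s; transfer-apokrone v_a = √[μ(2/r₂ − 1/a_t)] = 11130 m/s.
Δv₂ = v_c2 − v_a = 2198 m/s.
Total Δv = Δv₁ + Δv₂ = 4773 m/s.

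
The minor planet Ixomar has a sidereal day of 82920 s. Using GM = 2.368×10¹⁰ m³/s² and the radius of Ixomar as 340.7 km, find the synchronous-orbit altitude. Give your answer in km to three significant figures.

A synchronous orbit has period T, so by Kepler's third law a = (μT²/4π²)^(1/3).
μT²/4π² = 2.368×10¹⁰ × (8.292×10⁴)² / 39.48 = 4.124×10¹⁸ m³.
a = 1.604×10⁶ m = 1603.7 km.
Altitude h = a − R = 1603.7 − 340.7 = 1263.0 km.

h_sync ≈ 1260 km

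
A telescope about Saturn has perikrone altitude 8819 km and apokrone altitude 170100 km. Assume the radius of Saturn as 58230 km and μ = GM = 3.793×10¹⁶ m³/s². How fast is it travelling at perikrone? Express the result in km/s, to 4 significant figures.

r_p = 58230 + 8819 = 67049 km = 6.7049×10⁷ m.
r_a = 58230 + 170100 = 228330 km = 2.2833×10⁸ m.
Semi-major axis a = (r_p + r_a)/2 = 1.4769×10⁵ km = 1.477×10⁸ m.
Vis-viva: v² = μ(2/r − 1/a) = 3.793×10¹⁶ × (2.983×10⁻⁸ − 6.771×10⁻⁹) = 8.746×10⁸ m²/s².
v = 29570 m/s = 29.57 km/s.

v ≈ 29.57 km/s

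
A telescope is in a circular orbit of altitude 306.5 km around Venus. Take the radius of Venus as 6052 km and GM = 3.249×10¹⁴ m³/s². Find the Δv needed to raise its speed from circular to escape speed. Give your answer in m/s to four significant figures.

Δv ≈ 2961 m/s

r = 6052 + 306.5 = 6358.5 km = 6.3585×10⁶ m.
Circular speed v_c = √(μ/r) = 7148 m/s.
Escape speed v_esc = √(2μ/r) = √2 × v_c = 10110 m/s.
Δv = v_esc − v_c = 2961 m/s.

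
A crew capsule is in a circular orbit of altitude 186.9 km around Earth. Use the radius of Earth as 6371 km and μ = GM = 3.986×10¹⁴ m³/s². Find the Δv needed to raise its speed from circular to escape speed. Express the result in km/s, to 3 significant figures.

Δv ≈ 3.23 km/s

r = 6371 + 186.9 = 6557.9 km = 6.5579×10⁶ m.
Circular speed v_c = √(μ/r) = 7796 m/s.
Escape speed v_esc = √(2μ/r) = √2 × v_c = 11030 m/s.
Δv = v_esc − v_c = 3229 m/s = 3.229 km/s.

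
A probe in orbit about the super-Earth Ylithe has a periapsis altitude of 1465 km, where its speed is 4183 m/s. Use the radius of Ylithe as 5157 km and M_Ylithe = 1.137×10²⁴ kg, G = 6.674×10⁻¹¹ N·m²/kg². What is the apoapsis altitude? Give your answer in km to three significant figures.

μ = GM = 6.674×10⁻¹¹ × 1.137×10²⁴ = 7.588×10¹³ m³/s².
r_p = 5157 + 1465 = 6622.0 km = 6.622×10⁶ m.
Specific energy ε = v²/2 − μ/r = -2.711×10⁶ J/kg, so a = −μ/(2ε) = 1.400×10⁷ m.
The apsides satisfy r_p + r_a = 2a, so the apoapsis radius is 2a − r_p = 2.137×10⁷ m = 21374 km.
Apoapsis altitude = 21374 − 5157 = 16217 km.

apoapsis altitude ≈ 16200 km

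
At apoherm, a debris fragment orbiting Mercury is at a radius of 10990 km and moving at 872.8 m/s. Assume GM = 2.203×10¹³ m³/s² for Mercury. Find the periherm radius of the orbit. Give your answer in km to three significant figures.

r_a = 1.099×10⁷ m.
Specific energy ε = v²/2 − μ/r = -1.624×10⁶ J/kg, so a = −μ/(2ε) = 6.784×10⁶ m.
The apsides satisfy r_p + r_a = 2a, so the periherm radius is 2a − r_a = 2.578×10⁶ m = 2578.1 km.

periherm radius ≈ 2580 km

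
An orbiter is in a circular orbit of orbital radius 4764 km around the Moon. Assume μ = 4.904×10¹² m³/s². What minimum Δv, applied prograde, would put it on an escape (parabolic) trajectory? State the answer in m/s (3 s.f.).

Δv ≈ 420 m/s

r = 4764 km = 4.764×10⁶ m.
Circular speed v_c = √(μ/r) = 1015 m/s.
Escape speed v_esc = √(2μ/r) = √2 × v_c = 1435 m/s.
Δv = v_esc − v_c = 420.3 m/s.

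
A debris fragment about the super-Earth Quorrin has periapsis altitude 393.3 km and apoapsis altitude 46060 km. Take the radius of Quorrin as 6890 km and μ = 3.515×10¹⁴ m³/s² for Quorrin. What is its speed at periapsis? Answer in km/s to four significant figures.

v ≈ 9.211 km/s

r_p = 6890 + 393.3 = 7283.3 km = 7.2833×10⁶ m.
r_a = 6890 + 46060 = 52950 km = 5.2950×10⁷ m.
Semi-major axis a = (r_p + r_a)/2 = 30117 km = 3.012×10⁷ m.
Vis-viva: v² = μ(2/r − 1/a) = 3.515×10¹⁴ × (2.746×10⁻⁷ − 3.320×10⁻⁸) = 8.485×10⁷ m²/s².
v = 9211 m/s = 9.211 km/s.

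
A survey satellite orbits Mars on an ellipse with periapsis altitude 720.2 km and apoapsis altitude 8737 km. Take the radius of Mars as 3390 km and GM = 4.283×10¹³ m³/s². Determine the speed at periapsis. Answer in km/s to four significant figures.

v ≈ 3.945 km/s

r_p = 3390 + 720.2 = 4110.2 km = 4.1102×10⁶ m.
r_a = 3390 + 8737 = 12127 km = 1.2127×10⁷ m.
Semi-major axis a = (r_p + r_a)/2 = 8118.6 km = 8.119×10⁶ m.
Vis-viva: v² = μ(2/r − 1/a) = 4.283×10¹³ × (4.866×10⁻⁷ − 1.232×10⁻⁷) = 1.557×10⁷ m²/s².
v = 3945 m/s = 3.945 km/s.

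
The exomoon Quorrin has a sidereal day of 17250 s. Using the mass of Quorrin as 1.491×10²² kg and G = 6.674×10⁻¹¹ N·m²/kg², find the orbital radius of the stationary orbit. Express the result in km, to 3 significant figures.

r_sync ≈ 1960 km

μ = GM = 6.674×10⁻¹¹ × 1.491×10²² = 9.951×10¹¹ m³/s².
A synchronous orbit has period T, so by Kepler's third law a = (μT²/4π²)^(1/3).
μT²/4π² = 9.951×10¹¹ × (1.725×10⁴)² / 39.48 = 7.500×10¹⁸ m³.
a = 1.957×10⁶ m = 1957.5 km.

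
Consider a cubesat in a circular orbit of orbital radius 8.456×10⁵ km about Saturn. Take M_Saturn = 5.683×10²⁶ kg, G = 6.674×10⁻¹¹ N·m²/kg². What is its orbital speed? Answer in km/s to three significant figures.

v ≈ 6.70 km/s

μ = GM = 6.674×10⁻¹¹ × 5.683×10²⁶ = 3.793×10¹⁶ m³/s².
r = 8.456×10⁵ km = 8.456×10⁸ m.
For a circular orbit v = √(μ/r) = √(3.793×10¹⁶ / 8.456×10⁸) = √(4.485×10⁷) = 6697 m/s.
That is 6.697 km/s.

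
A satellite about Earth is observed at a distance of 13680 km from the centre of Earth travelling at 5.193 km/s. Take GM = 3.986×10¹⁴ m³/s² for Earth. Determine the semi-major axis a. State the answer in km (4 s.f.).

r = 1.368×10⁷ m.
Vis-viva rearranged: 1/a = 2/r − v²/μ = 1.462×10⁻⁷ − 6.765×10⁻⁸ = 7.854×10⁻⁸ m⁻¹.
a = 1.273×10⁷ m = 12732 km.

a ≈ 12730 km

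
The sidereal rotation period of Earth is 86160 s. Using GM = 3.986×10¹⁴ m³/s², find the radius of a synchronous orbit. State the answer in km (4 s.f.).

r_sync ≈ 42160 km

A synchronous orbit has period T, so by Kepler's third law a = (μT²/4π²)^(1/3).
μT²/4π² = 3.986×10¹⁴ × (8.616×10⁴)² / 39.48 = 7.495×10²² m³.
a = 4.216×10⁷ m = 42163 km.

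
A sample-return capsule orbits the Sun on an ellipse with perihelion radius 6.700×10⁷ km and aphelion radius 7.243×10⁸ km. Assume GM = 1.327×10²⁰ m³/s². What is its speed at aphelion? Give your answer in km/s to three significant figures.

v ≈ 5.57 km/s

Semi-major axis a = (r_p + r_a)/2 = 3.9565×10⁸ km = 3.956×10¹¹ m.
Vis-viva: v² = μ(2/r − 1/a) = 1.327×10²⁰ × (2.761×10⁻¹² − 2.527×10⁻¹²) = 3.103×10⁷ m²/s².
v = 5570 m/s = 5.570 km/s.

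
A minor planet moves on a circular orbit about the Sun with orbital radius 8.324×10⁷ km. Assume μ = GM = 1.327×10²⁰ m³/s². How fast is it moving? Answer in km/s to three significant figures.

v ≈ 39.9 km/s

r = 8.324×10⁷ km = 8.324×10¹⁰ m.
For a circular orbit v = √(μ/r) = √(1.327×10²⁰ / 8.324×10¹⁰) = √(1.594×10⁹) = 39930 m/s.
That is 39.93 km/s.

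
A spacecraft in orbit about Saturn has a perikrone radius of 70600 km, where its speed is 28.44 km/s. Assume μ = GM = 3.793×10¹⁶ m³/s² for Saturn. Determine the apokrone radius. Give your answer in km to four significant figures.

r_p = 7.060×10⁷ m.
Specific energy ε = v²/2 − μ/r = -1.328×10⁸ J/kg, so a = −μ/(2ε) = 1.428×10⁸ m.
The apsides satisfy r_p + r_a = 2a, so the apokrone radius is 2a − r_p = 2.149×10⁸ m = 2.1494×10⁵ km.

apokrone radius ≈ 2.149×10⁵ km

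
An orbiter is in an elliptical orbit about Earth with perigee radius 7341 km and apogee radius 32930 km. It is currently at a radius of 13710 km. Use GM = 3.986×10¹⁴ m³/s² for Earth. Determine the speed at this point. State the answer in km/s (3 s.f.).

v ≈ 6.19 km/s

Semi-major axis a = (r_p + r_a)/2 = 20136 km = 2.014×10⁷ m.
Vis-viva: v² = μ(2/r − 1/a) = 3.986×10¹⁴ × (1.459×10⁻⁷ − 4.966×10⁻⁸) = 3.835×10⁷ m²/s².
v = 6193 m/s = 6.193 km/s.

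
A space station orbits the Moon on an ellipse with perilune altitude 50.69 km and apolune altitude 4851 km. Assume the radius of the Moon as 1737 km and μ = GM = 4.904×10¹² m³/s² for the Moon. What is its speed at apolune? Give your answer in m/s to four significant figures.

r_p = 1737 + 50.69 = 1787.7 km = 1.7877×10⁶ m.
r_a = 1737 + 4851 = 6588.0 km = 6.5880×10⁶ m.
Semi-major axis a = (r_p + r_a)/2 = 4187.8 km = 4.188×10⁶ m.
Vis-viva: v² = μ(2/r − 1/a) = 4.904×10¹² × (3.036×10⁻⁷ − 2.388×10⁻⁷) = 3.178×10⁵ m²/s².
v = 563.7 m/s.

v ≈ 563.7 m/s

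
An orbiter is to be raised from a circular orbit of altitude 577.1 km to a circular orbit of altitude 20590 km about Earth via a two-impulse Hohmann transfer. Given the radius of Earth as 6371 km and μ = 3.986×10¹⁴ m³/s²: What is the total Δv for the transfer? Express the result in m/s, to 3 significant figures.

Δv_total ≈ 3360 m/s

r₁ = 6371 + 577.1 = 6948.1 km = 6.9481×10⁶ m.
r₂ = 6371 + 20590 = 26961 km = 2.6961×10⁷ m.
Transfer ellipse a_t = (r₁ + r₂)/2 = 1.695×10⁷ m.
At r₁: circular v_c1 = √(μ/r₁) = 7574 m/s; transfer-perigee v_p = √[μ(2/r₁ − 1/a_t)] = 9551 m/s.
Δv₁ = v_p − v_c1 = 1977 m/s.
At r₂: circular v_c2 = √(μ/r₂) = 3845 m/s; transfer-apogee v_a = √[μ(2/r₂ − 1/a_t)] = 2461 m/s.
Δv₂ = v_c2 − v_a = 1384 m/s.
Total Δv = Δv₁ + Δv₂ = 3361 m/s.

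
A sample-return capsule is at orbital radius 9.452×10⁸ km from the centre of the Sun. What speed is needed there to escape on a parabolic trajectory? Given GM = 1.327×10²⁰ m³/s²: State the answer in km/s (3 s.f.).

r = 9.452×10⁸ km = 9.452×10¹¹ m.
Escape speed v_esc = √(2μ/r) = √(2 × 1.327×10²⁰ / 9.452×10¹¹) = √(2.808×10⁸) = 16760 m/s.
= 16.76 km/s.

v_esc ≈ 16.8 km/s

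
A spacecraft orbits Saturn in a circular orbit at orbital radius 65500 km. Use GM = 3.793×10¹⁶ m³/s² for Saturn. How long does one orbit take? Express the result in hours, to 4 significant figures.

T ≈ 4.751 hours

r = 65500 km = 6.550×10⁷ m.
Kepler's third law: T = 2π√(r³/μ) = 2π√((6.550×10⁷)³ / 3.793×10¹⁶).
r³/μ = 7.409×10⁶ s², so T = 2π × 2.722×10³ = 1.710×10⁴ s.
Converting: 1.710×10⁴ s ÷ 3600 = 4.751 hours.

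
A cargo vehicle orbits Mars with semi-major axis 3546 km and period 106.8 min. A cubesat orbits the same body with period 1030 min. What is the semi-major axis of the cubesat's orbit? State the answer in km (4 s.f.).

a₂ ≈ 16070 km

Kepler's third law: a³ ∝ T², so a₂ = a₁ (T₂/T₁)^(2/3).
T₂/T₁ = 9.644, (T₂/T₁)^(2/3) = 4.531.
a₂ = 3546 × 4.531 = 16070 km.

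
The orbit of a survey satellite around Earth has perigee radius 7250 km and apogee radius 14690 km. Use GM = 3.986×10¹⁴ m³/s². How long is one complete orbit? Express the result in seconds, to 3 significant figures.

Semi-major axis a = (r_p + r_a)/2 = (7250.0 + 14690)/2 = 10970 km = 1.097×10⁷ m.
By Kepler's third law T = 2π√(a³/μ) = 2π × 1.820×10³ = 1.143×10⁴ s.

T ≈ 11400 seconds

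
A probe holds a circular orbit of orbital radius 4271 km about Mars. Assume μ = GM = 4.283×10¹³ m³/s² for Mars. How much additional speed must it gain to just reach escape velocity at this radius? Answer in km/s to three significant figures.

Δv ≈ 1.31 km/s

r = 4271 km = 4.271×10⁶ m.
Circular speed v_c = √(μ/r) = 3167 m/s.
Escape speed v_esc = √(2μ/r) = √2 × v_c = 4478 m/s.
Δv = v_esc − v_c = 1312 m/s = 1.312 km/s.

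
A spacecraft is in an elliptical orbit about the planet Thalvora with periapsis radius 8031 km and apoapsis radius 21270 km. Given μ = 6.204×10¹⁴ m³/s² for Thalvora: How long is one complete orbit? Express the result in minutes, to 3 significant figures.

Semi-major axis a = (r_p + r_a)/2 = (8031.0 + 21270)/2 = 14650 km = 1.465×10⁷ m.
By Kepler's third law T = 2π√(a³/μ) = 2π × 2.251×10³ = 1.415×10⁴ s.
= 235.8 minutes.

T ≈ 236 minutes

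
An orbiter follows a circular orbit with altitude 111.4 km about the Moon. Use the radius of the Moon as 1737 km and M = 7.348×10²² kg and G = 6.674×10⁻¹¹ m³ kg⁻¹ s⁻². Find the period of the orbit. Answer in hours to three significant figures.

μ = GM = 6.674×10⁻¹¹ × 7.348×10²² = 4.904×10¹² m³/s².
r = 1737 + 111.4 = 1848.4 km = 1.8484×10⁶ m.
Kepler's third law: T = 2π√(r³/μ) = 2π√((1.848×10⁶)³ / 4.904×10¹²).
r³/μ = 1.288×10⁶ s², so T = 2π × 1.135×10³ = 7.130×10³ s.
Converting: 7.130×10³ s ÷ 3600 = 1.981 hours.

T ≈ 1.98 hours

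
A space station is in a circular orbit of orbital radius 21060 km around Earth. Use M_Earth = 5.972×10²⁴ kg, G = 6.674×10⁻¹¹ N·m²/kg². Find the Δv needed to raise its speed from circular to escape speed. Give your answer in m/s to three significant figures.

Δv ≈ 1800 m/s

μ = GM = 6.674×10⁻¹¹ × 5.972×10²⁴ = 3.986×10¹⁴ m³/s².
r = 21060 km = 2.106×10⁷ m.
Circular speed v_c = √(μ/r) = 4350 m/s.
Escape speed v_esc = √(2μ/r) = √2 × v_c = 6152 m/s.
Δv = v_esc − v_c = 1802 m/s.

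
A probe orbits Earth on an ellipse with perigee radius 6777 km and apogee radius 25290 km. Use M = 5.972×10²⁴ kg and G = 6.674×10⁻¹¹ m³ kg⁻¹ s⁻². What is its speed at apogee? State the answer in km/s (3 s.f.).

v ≈ 2.58 km/s

μ = GM = 6.674×10⁻¹¹ × 5.972×10²⁴ = 3.986×10¹⁴ m³/s².
Semi-major axis a = (r_p + r_a)/2 = 16034 km = 1.603×10⁷ m.
Vis-viva: v² = μ(2/r − 1/a) = 3.986×10¹⁴ × (7.908×10⁻⁸ − 6.237×10⁻⁸) = 6.661×10⁶ m²/s².
v = 2581 m/s = 2.581 km/s.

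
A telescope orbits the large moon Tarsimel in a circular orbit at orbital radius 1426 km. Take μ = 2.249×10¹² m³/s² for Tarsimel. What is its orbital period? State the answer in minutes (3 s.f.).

T ≈ 119 minutes

r = 1426 km = 1.426×10⁶ m.
Kepler's third law: T = 2π√(r³/μ) = 2π√((1.426×10⁶)³ / 2.249×10¹²).
r³/μ = 1.289×10⁶ s², so T = 2π × 1.135×10³ = 7.135×10³ s.
Converting: 7.135×10³ s ÷ 60.00 = 118.9 minutes.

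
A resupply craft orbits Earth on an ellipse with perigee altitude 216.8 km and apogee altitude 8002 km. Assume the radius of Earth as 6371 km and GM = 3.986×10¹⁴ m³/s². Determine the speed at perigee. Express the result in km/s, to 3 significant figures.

v ≈ 9.11 km/s

r_p = 6371 + 216.8 = 6587.8 km = 6.5878×10⁶ m.
r_a = 6371 + 8002 = 14373 km = 1.4373×10⁷ m.
Semi-major axis a = (r_p + r_a)/2 = 10480 km = 1.048×10⁷ m.
Vis-viva: v² = μ(2/r − 1/a) = 3.986×10¹⁴ × (3.036×10⁻⁷ − 9.542×10⁻⁸) = 8.298×10⁷ m²/s².
v = 9109 m/s = 9.109 km/s.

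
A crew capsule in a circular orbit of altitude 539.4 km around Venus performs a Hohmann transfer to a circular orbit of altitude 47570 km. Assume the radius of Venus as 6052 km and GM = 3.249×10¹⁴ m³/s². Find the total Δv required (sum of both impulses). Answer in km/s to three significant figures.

Δv_total ≈ 3.66 km/s

r₁ = 6052 + 539.4 = 6591.4 km = 6.5914×10⁶ m.
r₂ = 6052 + 47570 = 53622 km = 5.3622×10⁷ m.
Transfer ellipse a_t = (r₁ + r₂)/2 = 3.011×10⁷ m.
At r₁: circular v_c1 = √(μ/r₁) = 7021 m/s; transfer-periapsis v_p = √[μ(2/r₁ − 1/a_t)] = 9370 m/s.
Δv₁ = v_p − v_c1 = 2349 m/s.
At r₂: circular v_c2 = √(μ/r₂) = 2462 m/s; transfer-apoapsis v_a = √[μ(2/r₂ − 1/a_t)] = 1152 m/s.
Δv₂ = v_c2 − v_a = 1310 m/s.
Total Δv = Δv₁ + Δv₂ = 3659 m/s = 3.659 km/s.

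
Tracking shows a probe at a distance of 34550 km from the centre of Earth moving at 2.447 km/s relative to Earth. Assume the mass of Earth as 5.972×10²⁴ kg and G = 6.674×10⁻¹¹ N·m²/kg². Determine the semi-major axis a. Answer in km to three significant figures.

μ = GM = 6.674×10⁻¹¹ × 5.972×10²⁴ = 3.986×10¹⁴ m³/s².
r = 3.455×10⁷ m.
Specific orbital energy ε = v²/2 − μ/r = (2447)²/2 − 3.986×10¹⁴/3.455×10⁷ = -8.542×10⁶ J/kg.
Since ε = −μ/(2a), a = −μ/(2ε) = 2.333×10⁷ m = 23330 km.

a ≈ 23300 km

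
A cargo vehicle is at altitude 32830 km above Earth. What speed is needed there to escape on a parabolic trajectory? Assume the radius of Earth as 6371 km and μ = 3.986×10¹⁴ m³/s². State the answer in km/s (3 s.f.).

v_esc ≈ 4.51 km/s

r = 6371 + 32830 = 39201 km = 3.9201×10⁷ m.
Escape speed v_esc = √(2μ/r) = √(2 × 3.986×10¹⁴ / 3.920×10⁷) = √(2.034×10⁷) = 4510 m/s.
= 4.510 km/s.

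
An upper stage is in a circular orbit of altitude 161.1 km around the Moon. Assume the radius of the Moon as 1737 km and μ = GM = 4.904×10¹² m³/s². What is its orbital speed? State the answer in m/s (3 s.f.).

r = 1737 + 161.1 = 1898.1 km = 1.8981×10⁶ m.
For a circular orbit v = √(μ/r) = √(4.904×10¹² / 1.898×10⁶) = √(2.584×10⁶) = 1607 m/s.

v ≈ 1610 m/s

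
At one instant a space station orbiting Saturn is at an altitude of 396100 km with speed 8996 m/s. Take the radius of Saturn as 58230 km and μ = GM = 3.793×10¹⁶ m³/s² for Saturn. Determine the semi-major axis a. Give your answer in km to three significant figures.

a ≈ 4.41×10⁵ km

r = 58230 + 396100 = 4.5433×10⁵ km = 4.543×10⁸ m.
Specific orbital energy ε = v²/2 − μ/r = (8996)²/2 − 3.793×10¹⁶/4.543×10⁸ = -4.302×10⁷ J/kg.
Since ε = −μ/(2a), a = −μ/(2ε) = 4.408×10⁸ m = 4.4083×10⁵ km.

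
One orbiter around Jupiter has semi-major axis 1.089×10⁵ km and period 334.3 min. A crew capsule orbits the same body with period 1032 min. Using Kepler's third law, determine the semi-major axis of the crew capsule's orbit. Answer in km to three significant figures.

a₂ ≈ 2.31×10⁵ km

Kepler's third law: a³ ∝ T², so a₂ = a₁ (T₂/T₁)^(2/3).
T₂/T₁ = 3.087, (T₂/T₁)^(2/3) = 2.120.
a₂ = 1.089×10⁵ × 2.120 = 2.309×10⁵ km.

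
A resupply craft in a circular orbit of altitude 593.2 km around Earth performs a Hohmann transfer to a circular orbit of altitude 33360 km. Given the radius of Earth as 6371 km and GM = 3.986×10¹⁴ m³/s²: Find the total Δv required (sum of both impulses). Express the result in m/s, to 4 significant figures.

r₁ = 6371 + 593.2 = 6964.2 km = 6.9642×10⁶ m.
r₂ = 6371 + 33360 = 39731 km = 3.9731×10⁷ m.
Transfer ellipse a_t = (r₁ + r₂)/2 = 2.335×10⁷ m.
At r₁: circular v_c1 = √(μ/r₁) = 7565 m/s; transfer-perigee v_p = √[μ(2/r₁ − 1/a_t)] = 9869 m/s.
Δv₁ = v_p − v_c1 = 2304 m/s.
At r₂: circular v_c2 = √(μ/r₂) = 3167 m/s; transfer-apogee v_a = √[μ(2/r₂ − 1/a_t)] = 1730 m/s.
Δv₂ = v_c2 − v_a = 1438 m/s.
Total Δv = Δv₁ + Δv₂ = 3741 m/s.

Δv_total ≈ 3741 m/s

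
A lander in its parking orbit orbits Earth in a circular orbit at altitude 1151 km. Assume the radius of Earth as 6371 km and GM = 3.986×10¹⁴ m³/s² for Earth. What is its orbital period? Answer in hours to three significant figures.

r = 6371 + 1151 = 7522.0 km = 7.5220×10⁶ m.
Kepler's third law: T = 2π√(r³/μ) = 2π√((7.522×10⁶)³ / 3.986×10¹⁴).
r³/μ = 1.068×10⁶ s², so T = 2π × 1.033×10³ = 6.492×10³ s.
Converting: 6.492×10³ s ÷ 3600 = 1.803 hours.

T ≈ 1.80 hours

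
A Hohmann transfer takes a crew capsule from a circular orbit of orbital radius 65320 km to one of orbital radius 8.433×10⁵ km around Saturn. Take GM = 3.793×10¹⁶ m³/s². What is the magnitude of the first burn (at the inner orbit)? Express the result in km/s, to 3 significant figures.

r₁ = 65320 km = 6.532×10⁷ m.
r₂ = 8.433×10⁵ km = 8.433×10⁸ m.
Transfer ellipse a_t = (r₁ + r₂)/2 = 4.543×10⁸ m.
At r₁: circular v_c1 = √(μ/r₁) = 24100 m/s; transfer-perikrone v_p = √[μ(2/r₁ − 1/a_t)] = 32830 m/s.
Δv₁ = v_p − v_c1 = 8734 m/s.
= 8.734 km/s.

Δv ≈ 8.73 km/s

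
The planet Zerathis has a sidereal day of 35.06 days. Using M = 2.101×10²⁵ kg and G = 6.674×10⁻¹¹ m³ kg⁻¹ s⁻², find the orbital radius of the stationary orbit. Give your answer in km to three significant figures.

r_sync ≈ 6.88×10⁵ km

μ = GM = 6.674×10⁻¹¹ × 2.101×10²⁵ = 1.402×10¹⁵ m³/s².
T = 35.06 days = 3.029×10⁶ s.
A synchronous orbit has period T, so by Kepler's third law a = (μT²/4π²)^(1/3).
μT²/4π² = 1.402×10¹⁵ × (3.029×10⁶)² / 39.48 = 3.259×10²⁶ m³.
a = 6.882×10⁸ m = 6.8818×10⁵ km.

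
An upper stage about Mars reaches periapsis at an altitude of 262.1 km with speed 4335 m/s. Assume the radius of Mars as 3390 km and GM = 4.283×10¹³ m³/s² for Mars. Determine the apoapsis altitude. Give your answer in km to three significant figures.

r_p = 3390 + 262.1 = 3652.1 km = 3.652×10⁶ m.
Specific energy ε = v²/2 − μ/r = -2.331×10⁶ J/kg, so a = −μ/(2ε) = 9.186×10⁶ m.
The apsides satisfy r_p + r_a = 2a, so the apoapsis radius is 2a − r_p = 1.472×10⁷ m = 14719 km.
Apoapsis altitude = 14719 − 3390 = 11329 km.

apoapsis altitude ≈ 11300 km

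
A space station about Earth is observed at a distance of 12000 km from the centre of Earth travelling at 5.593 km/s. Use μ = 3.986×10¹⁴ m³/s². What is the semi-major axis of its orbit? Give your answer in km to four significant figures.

r = 1.200×10⁷ m.
Vis-viva rearranged: 1/a = 2/r − v²/μ = 1.667×10⁻⁷ − 7.848×10⁻⁸ = 8.819×10⁻⁸ m⁻¹.
a = 1.134×10⁷ m = 11339 km.

a ≈ 11340 km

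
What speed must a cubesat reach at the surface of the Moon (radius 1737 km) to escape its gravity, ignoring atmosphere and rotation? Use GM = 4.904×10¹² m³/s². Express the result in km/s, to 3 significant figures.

v_esc ≈ 2.38 km/s

r = R = 1.737×10⁶ m.
Escape speed v_esc = √(2μ/r) = √(2 × 4.904×10¹² / 1.737×10⁶) = √(5.647×10⁶) = 2376 m/s.
= 2.376 km/s.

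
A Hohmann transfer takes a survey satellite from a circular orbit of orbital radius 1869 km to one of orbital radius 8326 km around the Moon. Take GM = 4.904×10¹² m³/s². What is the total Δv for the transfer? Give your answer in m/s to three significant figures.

r₁ = 1869 km = 1.869×10⁶ m.
r₂ = 8326 km = 8.326×10⁶ m.
Transfer ellipse a_t = (r₁ + r₂)/2 = 5.098×10⁶ m.
At r₁: circular v_c1 = √(μ/r₁) = 1620 m/s; transfer-perilune v_p = √[μ(2/r₁ − 1/a_t)] = 2070 m/s.
Δv₁ = v_p − v_c1 = 450.4 m/s.
At r₂: circular v_c2 = √(μ/r₂) = 767.5 m/s; transfer-apolune v_a = √[μ(2/r₂ − 1/a_t)] = 464.7 m/s.
Δv₂ = v_c2 − v_a = 302.8 m/s.
Total Δv = Δv₁ + Δv₂ = 753.1 m/s.

Δv_total ≈ 753 m/s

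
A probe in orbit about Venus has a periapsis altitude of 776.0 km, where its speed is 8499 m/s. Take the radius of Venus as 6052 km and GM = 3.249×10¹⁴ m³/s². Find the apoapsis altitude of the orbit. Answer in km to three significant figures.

r_p = 6052 + 776.0 = 6828.0 km = 6.828×10⁶ m.
Specific energy ε = v²/2 − μ/r = -1.147×10⁷ J/kg, so a = −μ/(2ε) = 1.417×10⁷ m.
The apsides satisfy r_p + r_a = 2a, so the apoapsis radius is 2a − r_p = 2.151×10⁷ m = 21506 km.
Apoapsis altitude = 21506 − 6052 = 15454 km.

apoapsis altitude ≈ 15500 km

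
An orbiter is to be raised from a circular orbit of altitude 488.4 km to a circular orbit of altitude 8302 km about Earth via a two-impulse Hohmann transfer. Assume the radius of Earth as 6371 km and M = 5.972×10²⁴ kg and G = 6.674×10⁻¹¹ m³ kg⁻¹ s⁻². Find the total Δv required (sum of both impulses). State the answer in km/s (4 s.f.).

Δv_total ≈ 2.328 km/s

μ = GM = 6.674×10⁻¹¹ × 5.972×10²⁴ = 3.986×10¹⁴ m³/s².
r₁ = 6371 + 488.4 = 6859.4 km = 6.8594×10⁶ m.
r₂ = 6371 + 8302 = 14673 km = 1.4673×10⁷ m.
Transfer ellipse a_t = (r₁ + r₂)/2 = 1.077×10⁷ m.
At r₁: circular v_c1 = √(μ/r₁) = 7623 m/s; transfer-perigee v_p = √[μ(2/r₁ − 1/a_t)] = 8899 m/s.
Δv₁ = v_p − v_c1 = 1276 m/s.
At r₂: circular v_c2 = √(μ/r₂) = 5212 m/s; transfer-apogee v_a = √[μ(2/r₂ − 1/a_t)] = 4160 m/s.
Δv₂ = v_c2 − v_a = 1052 m/s.
Total Δv = Δv₁ + Δv₂ = 2328 m/s = 2.328 km/s.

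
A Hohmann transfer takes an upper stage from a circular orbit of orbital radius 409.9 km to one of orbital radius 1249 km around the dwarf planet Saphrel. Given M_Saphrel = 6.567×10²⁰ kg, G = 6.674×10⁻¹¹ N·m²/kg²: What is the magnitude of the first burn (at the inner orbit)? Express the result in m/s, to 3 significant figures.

μ = GM = 6.674×10⁻¹¹ × 6.567×10²⁰ = 4.383×10¹⁰ m³/s².
r₁ = 409.9 km = 4.099×10⁵ m.
r₂ = 1249 km = 1.249×10⁶ m.
Transfer ellipse a_t = (r₁ + r₂)/2 = 8.294×10⁵ m.
At r₁: circular v_c1 = √(μ/r₁) = 327.0 m/s; transfer-periapsis v_p = √[μ(2/r₁ − 1/a_t)] = 401.3 m/s.
Δv₁ = v_p − v_c1 = 74.27 m/s.

Δv ≈ 74.3 m/s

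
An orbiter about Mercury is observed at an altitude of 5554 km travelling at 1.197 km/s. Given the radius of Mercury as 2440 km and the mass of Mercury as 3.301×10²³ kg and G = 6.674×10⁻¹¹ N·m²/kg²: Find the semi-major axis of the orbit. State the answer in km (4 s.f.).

a ≈ 5401 km

μ = GM = 6.674×10⁻¹¹ × 3.301×10²³ = 2.203×10¹³ m³/s².
r = 2440 + 5554 = 7994.0 km = 7.994×10⁶ m.
Vis-viva rearranged: 1/a = 2/r − v²/μ = 2.502×10⁻⁷ − 6.504×10⁻⁸ = 1.852×10⁻⁷ m⁻¹.
a = 5.401×10⁶ m = 5401.0 km.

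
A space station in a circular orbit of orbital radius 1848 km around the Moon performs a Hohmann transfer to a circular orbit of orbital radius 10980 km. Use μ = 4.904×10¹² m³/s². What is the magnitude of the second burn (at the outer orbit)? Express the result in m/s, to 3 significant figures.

r₁ = 1848 km = 1.848×10⁶ m.
r₂ = 10980 km = 1.098×10⁷ m.
Transfer ellipse a_t = (r₁ + r₂)/2 = 6.414×10⁶ m.
At r₁: circular v_c1 = √(μ/r₁) = 1629 m/s; transfer-perilune v_p = √[μ(2/r₁ − 1/a_t)] = 2131 m/s.
At r₂: circular v_c2 = √(μ/r₂) = 668.3 m/s; transfer-apolune v_a = √[μ(2/r₂ − 1/a_t)] = 358.7 m/s.
Δv₂ = v_c2 − v_a = 309.6 m/s.

Δv ≈ 310 m/s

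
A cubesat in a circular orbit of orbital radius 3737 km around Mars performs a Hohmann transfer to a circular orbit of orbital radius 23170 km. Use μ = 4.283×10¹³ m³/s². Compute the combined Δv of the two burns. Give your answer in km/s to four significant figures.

r₁ = 3737 km = 3.737×10⁶ m.
r₂ = 23170 km = 2.317×10⁷ m.
Transfer ellipse a_t = (r₁ + r₂)/2 = 1.345×10⁷ m.
At r₁: circular v_c1 = √(μ/r₁) = 3385 m/s; transfer-periapsis v_p = √[μ(2/r₁ − 1/a_t)] = 4443 m/s.
Δv₁ = v_p − v_c1 = 1057 m/s.
At r₂: circular v_c2 = √(μ/r₂) = 1360 m/s; transfer-apoapsis v_a = √[μ(2/r₂ − 1/a_t)] = 716.6 m/s.
Δv₂ = v_c2 − v_a = 643.0 m/s.
Total Δv = Δv₁ + Δv₂ = 1700 m/s = 1.700 km/s.

Δv_total ≈ 1.700 km/s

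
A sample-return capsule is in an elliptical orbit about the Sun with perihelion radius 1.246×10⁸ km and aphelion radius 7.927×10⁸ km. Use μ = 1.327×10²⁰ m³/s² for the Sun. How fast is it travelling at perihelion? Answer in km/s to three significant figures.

Semi-major axis a = (r_p + r_a)/2 = 4.5865×10⁸ km = 4.586×10¹¹ m.
Vis-viva: v² = μ(2/r − 1/a) = 1.327×10²⁰ × (1.605×10⁻¹¹ − 2.180×10⁻¹²) = 1.841×10⁹ m²/s².
v = 42900 m/s = 42.90 km/s.

v ≈ 42.9 km/s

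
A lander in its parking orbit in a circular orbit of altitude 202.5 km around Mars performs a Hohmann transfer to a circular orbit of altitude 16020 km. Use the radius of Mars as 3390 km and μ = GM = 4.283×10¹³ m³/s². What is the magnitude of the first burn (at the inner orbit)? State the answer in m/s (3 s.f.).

r₁ = 3390 + 202.5 = 3592.5 km = 3.5925×10⁶ m.
r₂ = 3390 + 16020 = 19410 km = 1.9410×10⁷ m.
Transfer ellipse a_t = (r₁ + r₂)/2 = 1.150×10⁷ m.
At r₁: circular v_c1 = √(μ/r₁) = 3453 m/s; transfer-periapsis v_p = √[μ(2/r₁ − 1/a_t)] = 4486 m/s.
Δv₁ = v_p − v_c1 = 1033 m/s.

Δv ≈ 1030 m/s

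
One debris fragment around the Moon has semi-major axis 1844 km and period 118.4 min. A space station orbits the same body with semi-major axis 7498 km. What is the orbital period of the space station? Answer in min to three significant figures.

Kepler's third law: T² ∝ a³, so T₂ = T₁ (a₂/a₁)^(3/2).
a₂/a₁ = 4.066, (a₂/a₁)^(3/2) = 8.199.
T₂ = 118.4 × 8.199 = 970.8 min.

T₂ ≈ 971 min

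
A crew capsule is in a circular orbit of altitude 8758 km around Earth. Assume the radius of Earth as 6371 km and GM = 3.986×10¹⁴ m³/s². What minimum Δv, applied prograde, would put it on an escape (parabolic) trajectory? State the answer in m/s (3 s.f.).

r = 6371 + 8758 = 15129 km = 1.5129×10⁷ m.
Circular speed v_c = √(μ/r) = 5133 m/s.
Escape speed v_esc = √(2μ/r) = √2 × v_c = 7259 m/s.
Δv = v_esc − v_c = 2126 m/s.

Δv ≈ 2130 m/s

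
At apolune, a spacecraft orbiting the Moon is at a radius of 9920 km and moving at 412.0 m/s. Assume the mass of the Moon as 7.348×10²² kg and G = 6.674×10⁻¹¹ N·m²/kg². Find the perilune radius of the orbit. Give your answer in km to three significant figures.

perilune radius ≈ 2060 km

μ = GM = 6.674×10⁻¹¹ × 7.348×10²² = 4.904×10¹² m³/s².
r_a = 9.920×10⁶ m.
Specific energy ε = v²/2 − μ/r = -4.095×10⁵ J/kg, so a = −μ/(2ε) = 5.988×10⁶ m.
The apsides satisfy r_p + r_a = 2a, so the perilune radius is 2a − r_a = 2.056×10⁶ m = 2056.1 km.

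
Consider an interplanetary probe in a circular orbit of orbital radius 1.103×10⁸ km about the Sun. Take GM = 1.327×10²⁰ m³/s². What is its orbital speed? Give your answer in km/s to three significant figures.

v ≈ 34.7 km/s

r = 1.103×10⁸ km = 1.103×10¹¹ m.
For a circular orbit v = √(μ/r) = √(1.327×10²⁰ / 1.103×10¹¹) = √(1.203×10⁹) = 34690 m/s.
That is 34.69 km/s.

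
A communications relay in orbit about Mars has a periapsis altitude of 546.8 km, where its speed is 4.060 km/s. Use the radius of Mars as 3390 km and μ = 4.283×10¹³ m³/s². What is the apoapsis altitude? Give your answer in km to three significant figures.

r_p = 3390 + 546.8 = 3936.8 km = 3.937×10⁶ m.
Specific energy ε = v²/2 − μ/r = -2.638×10⁶ J/kg, so a = −μ/(2ε) = 8.119×10⁶ m.
The apsides satisfy r_p + r_a = 2a, so the apoapsis radius is 2a − r_p = 1.230×10⁷ m = 12301 km.
Apoapsis altitude = 12301 − 3390 = 8911.5 km.

apoapsis altitude ≈ 8910 km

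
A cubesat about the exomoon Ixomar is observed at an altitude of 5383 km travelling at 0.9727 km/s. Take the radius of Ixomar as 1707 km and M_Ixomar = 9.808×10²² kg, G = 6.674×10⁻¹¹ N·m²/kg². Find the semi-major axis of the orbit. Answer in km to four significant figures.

μ = GM = 6.674×10⁻¹¹ × 9.808×10²² = 6.546×10¹² m³/s².
r = 1707 + 5383 = 7090.0 km = 7.090×10⁶ m.
Vis-viva rearranged: 1/a = 2/r − v²/μ = 2.821×10⁻⁷ − 1.445×10⁻⁷ = 1.375×10⁻⁷ m⁻¹.
a = 7.270×10⁶ m = 7270.3 km.

a ≈ 7270 km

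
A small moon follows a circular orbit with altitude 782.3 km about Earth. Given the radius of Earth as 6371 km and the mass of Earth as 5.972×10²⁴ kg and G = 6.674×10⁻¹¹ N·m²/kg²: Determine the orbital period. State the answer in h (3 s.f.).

μ = GM = 6.674×10⁻¹¹ × 5.972×10²⁴ = 3.986×10¹⁴ m³/s².
r = 6371 + 782.3 = 7153.3 km = 7.1533×10⁶ m.
Kepler's third law: T = 2π√(r³/μ) = 2π√((7.153×10⁶)³ / 3.986×10¹⁴).
r³/μ = 9.184×10⁵ s², so T = 2π × 9.583×10² = 6.021×10³ s.
Converting: 6.021×10³ s ÷ 3600 = 1.673 h.

T ≈ 1.67 h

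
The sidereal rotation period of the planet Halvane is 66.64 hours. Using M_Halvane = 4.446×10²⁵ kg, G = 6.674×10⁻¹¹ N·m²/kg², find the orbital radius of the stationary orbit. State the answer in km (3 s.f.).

r_sync ≈ 1.63×10⁵ km

μ = GM = 6.674×10⁻¹¹ × 4.446×10²⁵ = 2.967×10¹⁵ m³/s².
T = 66.64 hours = 2.399×10⁵ s.
A synchronous orbit has period T, so by Kepler's third law a = (μT²/4π²)^(1/3).
μT²/4π² = 2.967×10¹⁵ × (2.399×10⁵)² / 39.48 = 4.326×10²⁴ m³.
a = 1.629×10⁸ m = 1.6294×10⁵ km.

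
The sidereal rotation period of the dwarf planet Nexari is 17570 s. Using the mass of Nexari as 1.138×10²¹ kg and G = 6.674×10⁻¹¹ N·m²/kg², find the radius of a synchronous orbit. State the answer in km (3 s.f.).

r_sync ≈ 841 km

μ = GM = 6.674×10⁻¹¹ × 1.138×10²¹ = 7.595×10¹⁰ m³/s².
A synchronous orbit has period T, so by Kepler's third law a = (μT²/4π²)^(1/3).
μT²/4π² = 7.595×10¹⁰ × (1.757×10⁴)² / 39.48 = 5.939×10¹⁷ m³.
a = 8.406×10⁵ m = 840.56 km.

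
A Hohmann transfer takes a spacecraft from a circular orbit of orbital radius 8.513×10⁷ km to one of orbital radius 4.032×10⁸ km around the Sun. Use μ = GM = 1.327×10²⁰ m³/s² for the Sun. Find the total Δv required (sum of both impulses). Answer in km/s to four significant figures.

Δv_total ≈ 18.68 km/s

r₁ = 8.513×10⁷ km = 8.513×10¹⁰ m.
r₂ = 4.032×10⁸ km = 4.032×10¹¹ m.
Transfer ellipse a_t = (r₁ + r₂)/2 = 2.442×10¹¹ m.
At r₁: circular v_c1 = √(μ/r₁) = 39480 m/s; transfer-perihelion v_p = √[μ(2/r₁ − 1/a_t)] = 50740 m/s.
Δv₁ = v_p − v_c1 = 11250 m/s.
At r₂: circular v_c2 = √(μ/r₂) = 18140 m/s; transfer-aphelion v_a = √[μ(2/r₂ − 1/a_t)] = 10710 m/s.
Δv₂ = v_c2 − v_a = 7429 m/s.
Total Δv = Δv₁ + Δv₂ = 18680 m/s = 18.68 km/s.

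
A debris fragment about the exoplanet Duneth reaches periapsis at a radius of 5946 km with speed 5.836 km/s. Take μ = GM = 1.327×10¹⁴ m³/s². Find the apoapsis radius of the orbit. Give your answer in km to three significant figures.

apoapsis radius ≈ 19100 km

r_p = 5.946×10⁶ m.
Specific energy ε = v²/2 − μ/r = -5.288×10⁶ J/kg, so a = −μ/(2ε) = 1.255×10⁷ m.
The apsides satisfy r_p + r_a = 2a, so the apoapsis radius is 2a − r_p = 1.915×10⁷ m = 19148 km.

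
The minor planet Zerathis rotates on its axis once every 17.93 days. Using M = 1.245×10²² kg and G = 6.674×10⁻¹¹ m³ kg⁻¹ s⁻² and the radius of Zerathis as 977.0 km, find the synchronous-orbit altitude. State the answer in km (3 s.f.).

μ = GM = 6.674×10⁻¹¹ × 1.245×10²² = 8.309×10¹¹ m³/s².
T = 17.93 days = 1.549×10⁶ s.
A synchronous orbit has period T, so by Kepler's third law a = (μT²/4π²)^(1/3).
μT²/4π² = 8.309×10¹¹ × (1.549×10⁶)² / 39.48 = 5.051×10²² m³.
a = 3.697×10⁷ m = 36965 km.
Altitude h = a − R = 36965 − 977.0 = 35988 km.

h_sync ≈ 36000 km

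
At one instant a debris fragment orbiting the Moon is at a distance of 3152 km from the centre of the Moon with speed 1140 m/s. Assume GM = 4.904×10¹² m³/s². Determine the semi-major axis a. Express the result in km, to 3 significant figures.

a ≈ 2710 km

r = 3.152×10⁶ m.
Vis-viva rearranged: 1/a = 2/r − v²/μ = 6.345×10⁻⁷ − 2.650×10⁻⁷ = 3.695×10⁻⁷ m⁻¹.
a = 2.706×10⁶ m = 2706.3 km.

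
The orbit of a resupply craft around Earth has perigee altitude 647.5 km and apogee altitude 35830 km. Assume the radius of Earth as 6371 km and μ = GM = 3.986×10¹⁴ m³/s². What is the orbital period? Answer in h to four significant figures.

r_p = 6371 + 647.5 = 7018.5 km = 7.0185×10⁶ m.
r_a = 6371 + 35830 = 42201 km = 4.2201×10⁷ m.
Semi-major axis a = (r_p + r_a)/2 = (7018.5 + 42201)/2 = 24610 km = 2.461×10⁷ m.
By Kepler's third law T = 2π√(a³/μ) = 2π × 6.115×10³ = 3.842×10⁴ s.
= 10.67 h.

T ≈ 10.67 h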